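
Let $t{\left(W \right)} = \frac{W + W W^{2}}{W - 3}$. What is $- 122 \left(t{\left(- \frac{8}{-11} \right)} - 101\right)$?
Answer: $\frac{7490922}{605} \approx 12382.0$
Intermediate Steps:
$t{\left(W \right)} = \frac{W + W^{3}}{-3 + W}$
$- 122 \left(t{\left(- \frac{8}{-11} \right)} - 101\right) = - 122 \left(\frac{- \frac{8}{-11} + \left(- \frac{8}{-11}\right)^{3}}{-3 - \frac{8}{-11}} - 101\right) = - 122 \left(\frac{\left(-8\right) \left(- \frac{1}{11}\right) + \left(\left(-8\right) \left(- \frac{1}{11}\right)\right)^{3}}{-3 - - \frac{8}{11}} - 101\right) = - 122 \left(\frac{\frac{8}{11} + \left(\frac{8}{11}\right)^{3}}{-3 + \frac{8}{11}} - 101\right) = - 122 \left(\frac{\frac{8}{11} + \frac{512}{1331}}{- \frac{25}{11}} - 101\right) = - 122 \left(\left(- \frac{11}{25}\right) \frac{1480}{1331} - 101\right) = - 122 \left(- \frac{296}{605} - 101\right) = \left(-122\right) \left(- \frac{61401}{605}\right) = \frac{7490922}{605}$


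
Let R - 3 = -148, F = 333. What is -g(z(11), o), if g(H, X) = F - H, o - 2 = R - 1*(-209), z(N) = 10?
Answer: -323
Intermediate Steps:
R = -145 (R = 3 - 148 = -145)
o = 66 (o = 2 + (-145 - 1*(-209)) = 2 + (-145 + 209) = 2 + 64 = 66)
g(H, X) = 333 - H
-g(z(11), o) = -(333 - 1*10) = -(333 - 10) = -1*323 = -323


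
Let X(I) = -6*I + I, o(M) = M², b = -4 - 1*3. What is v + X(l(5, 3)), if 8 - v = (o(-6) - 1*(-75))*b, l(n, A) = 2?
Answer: 775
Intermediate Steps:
b = -7 (b = -4 - 3 = -7)
X(I) = -5*I
v = 785 (v = 8 - ((-6)² - 1*(-75))*(-7) = 8 - (36 + 75)*(-7) = 8 - 111*(-7) = 8 - 1*(-777) = 8 + 777 = 785)
v + X(l(5, 3)) = 785 - 5*2 = 785 - 10 = 775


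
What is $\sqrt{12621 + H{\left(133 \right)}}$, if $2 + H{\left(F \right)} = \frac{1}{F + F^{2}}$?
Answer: $\frac{\sqrt{4008093286218}}{17822} \approx 112.33$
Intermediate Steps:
$H{\left(F \right)} = -2 + \frac{1}{F + F^{2}}$
$\sqrt{12621 + H{\left(133 \right)}} = \sqrt{12621 + \frac{1 - 266 - 2 \cdot 133^{2}}{133 \left(1 + 133\right)}} = \sqrt{12621 + \frac{1 - 266 - 35378}{133 \cdot 134}} = \sqrt{12621 + \frac{1}{133} \cdot \frac{1}{134} \left(1 - 266 - 35378\right)} = \sqrt{12621 + \frac{1}{133} \cdot \frac{1}{134} \left(-35643\right)} = \sqrt{12621 - \frac{35643}{17822}} = \sqrt{\frac{224895819}{17822}} = \frac{\sqrt{4008093286218}}{17822}$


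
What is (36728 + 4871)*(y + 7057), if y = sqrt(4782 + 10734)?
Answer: 293564143 + 249594*sqrt(431) ≈ 2.9875e+8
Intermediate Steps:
y = 6*sqrt(431) (y = sqrt(15516) = 6*sqrt(431) ≈ 124.56)
(36728 + 4871)*(y + 7057) = (36728 + 4871)*(6*sqrt(431) + 7057) = 41599*(7057 + 6*sqrt(431)) = 293564143 + 249594*sqrt(431)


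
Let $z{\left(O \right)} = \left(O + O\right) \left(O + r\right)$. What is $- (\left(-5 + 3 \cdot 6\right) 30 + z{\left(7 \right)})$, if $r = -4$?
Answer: $-432$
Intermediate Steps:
$z{\left(O \right)} = 2 O \left(-4 + O\right)$ ($z{\left(O \right)} = \left(O + O\right) \left(O - 4\right) = 2 O \left(-4 + O\right)$)
$- (\left(-5 + 3 \cdot 6\right) 30 + z{\left(7 \right)}) = - (\left(-5 + 3 \cdot 6\right) 30 + 2 \cdot 7 \left(-4 + 7\right)) = - (\left(-5 + 18\right) 30 + 2 \cdot 7 \cdot 3) = - (13 \cdot 30 + 42) = - (390 + 42) = \left(-1\right) 432 = -432$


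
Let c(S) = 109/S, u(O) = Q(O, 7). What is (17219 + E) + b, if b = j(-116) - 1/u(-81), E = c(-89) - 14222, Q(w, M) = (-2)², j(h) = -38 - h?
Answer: 1094175/356 ≈ 3073.5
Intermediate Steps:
Q(w, M) = 4
u(O) = 4
E = -1265867/89 (E = 109/(-89) - 14222 = 109*(-1/89) - 14222 = -109/89 - 14222 = -1265867/89 ≈ -14223.)
b = 311/4 (b = (-38 - 1*(-116)) - 1/4 = (-38 + 116) - 1*¼ = 78 - ¼ = 311/4 ≈ 77.750)
(17219 + E) + b = (17219 - 1265867/89) + 311/4 = 266624/89 + 311/4 = 1094175/356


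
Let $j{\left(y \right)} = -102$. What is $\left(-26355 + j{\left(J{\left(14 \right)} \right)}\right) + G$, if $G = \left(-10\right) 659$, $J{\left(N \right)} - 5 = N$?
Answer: $-33047$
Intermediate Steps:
$J{\left(N \right)} = 5 + N$
$G = -6590$
$\left(-26355 + j{\left(J{\left(14 \right)} \right)}\right) + G = \left(-26355 - 102\right) - 6590 = -26457 - 6590 = -33047$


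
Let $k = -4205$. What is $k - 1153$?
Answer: $-5358$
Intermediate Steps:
$k - 1153 = -4205 - 1153 = -5358$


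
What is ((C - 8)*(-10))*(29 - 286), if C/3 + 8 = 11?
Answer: 2570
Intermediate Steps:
C = 9 (C = -24 + 3*11 = -24 + 33 = 9)
((C - 8)*(-10))*(29 - 286) = ((9 - 8)*(-10))*(29 - 286) = (1*(-10))*(-257) = -10*(-257) = 2570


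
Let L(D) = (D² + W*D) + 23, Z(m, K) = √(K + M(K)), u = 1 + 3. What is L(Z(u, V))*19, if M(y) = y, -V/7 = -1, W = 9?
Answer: 703 + 171*√14 ≈ 1342.8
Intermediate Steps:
V = 7 (V = -7*(-1) = 7)
u = 4
Z(m, K) = √2*√K (Z(m, K) = √(K + K) = √(2*K) = √2*√K)
L(D) = 23 + D² + 9*D (L(D) = (D² + 9*D) + 23 = 23 + D² + 9*D)
L(Z(u, V))*19 = (23 + (√2*√7)² + 9*(√2*√7))*19 = (23 + (√14)² + 9*√14)*19 = (23 + 14 + 9*√14)*19 = (37 + 9*√14)*19 = 703 + 171*√14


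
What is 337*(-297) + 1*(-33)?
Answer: -100122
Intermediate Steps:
337*(-297) + 1*(-33) = -100089 - 33 = -100122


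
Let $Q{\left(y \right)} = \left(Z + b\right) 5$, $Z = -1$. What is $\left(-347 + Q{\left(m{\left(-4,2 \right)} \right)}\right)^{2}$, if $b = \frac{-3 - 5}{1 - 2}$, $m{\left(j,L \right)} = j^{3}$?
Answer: $97344$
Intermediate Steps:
$b = 8$ ($b = - \frac{8}{-1} = \left(-8\right) \left(-1\right) = 8$)
$Q{\left(y \right)} = 35$ ($Q{\left(y \right)} = \left(-1 + 8\right) 5 = 7 \cdot 5 = 35$)
$\left(-347 + Q{\left(m{\left(-4,2 \right)} \right)}\right)^{2} = \left(-347 + 35\right)^{2} = \left(-312\right)^{2} = 97344$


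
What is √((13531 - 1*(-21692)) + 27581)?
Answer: 2*√15701 ≈ 250.61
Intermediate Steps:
√((13531 - 1*(-21692)) + 27581) = √((13531 + 21692) + 27581) = √(35223 + 27581) = √62804 = 2*√15701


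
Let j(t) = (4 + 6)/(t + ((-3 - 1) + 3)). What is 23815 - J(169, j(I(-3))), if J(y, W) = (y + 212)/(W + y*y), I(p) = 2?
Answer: 680417984/28571 ≈ 23815.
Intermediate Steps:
j(t) = 10/(-1 + t) (j(t) = 10/(t + (-4 + 3)) = 10/(t - 1) = 10/(-1 + t))
J(y, W) = (212 + y)/(W + y²)
23815 - J(169, j(I(-3))) = 23815 - (212 + 169)/(10/(-1 + 2) + 169²) = 23815 - 381/(10/1 + 28561) = 23815 - 381/(10*1 + 28561) = 23815 - 381/(10 + 28561) = 23815 - 381/28571 = 680417984/28571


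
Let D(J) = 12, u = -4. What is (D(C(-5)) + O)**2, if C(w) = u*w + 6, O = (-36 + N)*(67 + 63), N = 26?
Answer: 1658944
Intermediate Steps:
O = -1300 (O = (-36 + 26)*(67 + 63) = -10*130 = -1300)
C(w) = 6 - 4*w (C(w) = -4*w + 6 = 6 - 4*w)
(D(C(-5)) + O)**2 = (12 - 1300)**2 = (-1288)**2 = 1658944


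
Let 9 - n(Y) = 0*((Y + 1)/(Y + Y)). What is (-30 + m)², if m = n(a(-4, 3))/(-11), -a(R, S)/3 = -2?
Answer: 114921/121 ≈ 949.76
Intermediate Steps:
a(R, S) = 6 (a(R, S) = -3*(-2) = 6)
n(Y) = 9 (n(Y) = 9 - 0*(Y + 1)/(Y + Y) = 9 - 0*(1 + Y)/((2*Y)) = 9 - 0*(1 + Y)*(1/(2*Y)) = 9 - 0*(1 + Y)/(2*Y) = 9 - 1*0 = 9 + 0 = 9)
m = -9/11 (m = 9/(-11) = 9*(-1/11) = -9/11 ≈ -0.81818)
(-30 + m)² = (-30 - 9/11)² = (-339/11)² = 114921/121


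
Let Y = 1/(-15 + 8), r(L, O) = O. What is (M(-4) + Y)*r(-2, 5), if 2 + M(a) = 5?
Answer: 100/7 ≈ 14.286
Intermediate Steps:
M(a) = 3 (M(a) = -2 + 5 = 3)
Y = -⅐ (Y = 1/(-7) = -⅐ ≈ -0.14286)
(M(-4) + Y)*r(-2, 5) = (3 - ⅐)*5 = (20/7)*5 = 100/7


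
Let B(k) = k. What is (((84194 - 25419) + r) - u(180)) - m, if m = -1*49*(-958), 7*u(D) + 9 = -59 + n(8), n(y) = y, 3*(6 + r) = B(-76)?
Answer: 248015/21 ≈ 11810.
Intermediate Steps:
r = -94/3 (r = -6 + (⅓)*(-76) = -6 - 76/3 = -94/3 ≈ -31.333)
u(D) = -60/7 (u(D) = -9/7 + (-59 + 8)/7 = -9/7 + (⅐)*(-51) = -9/7 - 51/7 = -60/7)
m = 46942 (m = -49*(-958) = 46942)
(((84194 - 25419) + r) - u(180)) - m = (((84194 - 25419) - 94/3) - 1*(-60/7)) - 1*46942 = ((58775 - 94/3) + 60/7) - 46942 = (176231/3 + 60/7) - 46942 = 1233797/21 - 46942 = 248015/21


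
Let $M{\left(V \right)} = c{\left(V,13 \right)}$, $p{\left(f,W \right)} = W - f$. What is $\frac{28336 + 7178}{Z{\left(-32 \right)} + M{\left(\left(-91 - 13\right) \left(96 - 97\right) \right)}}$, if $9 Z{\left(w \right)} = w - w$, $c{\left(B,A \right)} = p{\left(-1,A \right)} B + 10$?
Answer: $\frac{17757}{733} \approx 24.225$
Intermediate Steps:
$c{\left(B,A \right)} = 10 + B \left(1 + A\right)$ ($c{\left(B,A \right)} = \left(A - -1\right) B + 10 = \left(A + 1\right) B + 10 = \left(1 + A\right) B + 10 = B \left(1 + A\right) + 10 = 10 + B \left(1 + A\right)$)
$M{\left(V \right)} = 10 + 14 V$ ($M{\left(V \right)} = 10 + V \left(1 + 13\right) = 10 + V 14 = 10 + 14 V$)
$Z{\left(w \right)} = 0$ ($Z{\left(w \right)} = \frac{w - w}{9} = \frac{1}{9} \cdot 0 = 0$)
$\frac{28336 + 7178}{Z{\left(-32 \right)} + M{\left(\left(-91 - 13\right) \left(96 - 97\right) \right)}} = \frac{28336 + 7178}{0 + \left(10 + 14 \left(-91 - 13\right) \left(96 - 97\right)\right)} = \frac{35514}{0 + \left(10 + 14 \left(\left(-104\right) \left(-1\right)\right)\right)} = \frac{35514}{0 + \left(10 + 14 \cdot 104\right)} = \frac{35514}{0 + \left(10 + 1456\right)} = \frac{35514}{0 + 1466} = \frac{35514}{1466} = 35514 \cdot \frac{1}{1466} = \frac{17757}{733}$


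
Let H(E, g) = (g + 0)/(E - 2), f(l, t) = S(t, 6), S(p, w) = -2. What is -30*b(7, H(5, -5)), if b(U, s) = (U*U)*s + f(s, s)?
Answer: 2510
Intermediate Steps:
f(l, t) = -2
H(E, g) = g/(-2 + E)
b(U, s) = -2 + s*U² (b(U, s) = (U*U)*s - 2 = U²*s - 2 = s*U² - 2 = -2 + s*U²)
-30*b(7, H(5, -5)) = -30*(-2 - 5/(-2 + 5)*7²) = -30*(-2 - 5/3*49) = -30*(-2 - 245/3) = -30*(-251/3) = 2510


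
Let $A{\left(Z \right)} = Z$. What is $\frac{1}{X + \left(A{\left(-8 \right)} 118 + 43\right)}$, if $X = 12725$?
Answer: $\frac{1}{11824} \approx 8.4574 \cdot 10^{-5}$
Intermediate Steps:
$\frac{1}{X + \left(A{\left(-8 \right)} 118 + 43\right)} = \frac{1}{12725 + \left(\left(-8\right) 118 + 43\right)} = \frac{1}{12725 + \left(-944 + 43\right)} = \frac{1}{12725 - 901} = \frac{1}{11824}$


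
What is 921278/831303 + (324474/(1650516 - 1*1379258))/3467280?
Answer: 144414584497180057/130310546831871120 ≈ 1.1082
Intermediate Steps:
921278/831303 + (324474/(1650516 - 1*1379258))/3467280 = 921278*(1/831303) + (324474/(1650516 - 1379258))*(1/3467280) = 921278/831303 + (324474/271258)*(1/3467280) = 921278/831303 + (324474*(1/271258))*(1/3467280) = 921278/831303 + (162237/135629)*(1/3467280) = 921278/831303 + 54079/156754573040 = 144414584497180057/130310546831871120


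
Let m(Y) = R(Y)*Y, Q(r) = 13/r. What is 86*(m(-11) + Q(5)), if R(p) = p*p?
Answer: -571212/5 ≈ -1.1424e+5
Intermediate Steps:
R(p) = p²
m(Y) = Y³ (m(Y) = Y²*Y = Y³)
86*(m(-11) + Q(5)) = 86*((-11)³ + 13/5) = 86*(-1331 + 13*(⅕)) = 86*(-1331 + 13/5) = 86*(-6642/5) = -571212/5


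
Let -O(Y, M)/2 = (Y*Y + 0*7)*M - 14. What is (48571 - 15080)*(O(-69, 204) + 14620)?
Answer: -64565289440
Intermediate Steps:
O(Y, M) = 28 - 2*M*Y² (O(Y, M) = -2*((Y*Y + 0*7)*M - 14) = -2*((Y² + 0)*M - 14) = -2*(Y²*M - 14) = -2*(M*Y² - 14) = -2*(-14 + M*Y²) = 28 - 2*M*Y²)
(48571 - 15080)*(O(-69, 204) + 14620) = (48571 - 15080)*((28 - 2*204*(-69)²) + 14620) = 33491*((28 - 2*204*4761) + 14620) = 33491*((28 - 1942488) + 14620) = 33491*(-1942460 + 14620) = 33491*(-1927840) = -64565289440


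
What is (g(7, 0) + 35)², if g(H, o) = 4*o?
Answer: 1225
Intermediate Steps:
(g(7, 0) + 35)² = (4*0 + 35)² = (0 + 35)² = 35² = 1225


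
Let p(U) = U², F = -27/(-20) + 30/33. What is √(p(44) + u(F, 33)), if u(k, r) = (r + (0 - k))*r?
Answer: √295045/10 ≈ 54.318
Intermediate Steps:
F = 497/220 (F = -27*(-1/20) + 30*(1/33) = 27/20 + 10/11 = 497/220 ≈ 2.2591)
u(k, r) = r*(r - k) (u(k, r) = (r - k)*r = r*(r - k))
√(p(44) + u(F, 33)) = √(44² + 33*(33 - 1*497/220)) = √(1936 + 33*(33 - 497/220)) = √(1936 + 33*(6763/220)) = √(1936 + 20289/20) = √(59009/20) = √295045/10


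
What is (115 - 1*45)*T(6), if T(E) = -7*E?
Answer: -2940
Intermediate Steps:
(115 - 1*45)*T(6) = (115 - 1*45)*(-7*6) = (115 - 45)*(-42) = 70*(-42) = -2940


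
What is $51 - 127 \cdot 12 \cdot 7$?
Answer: $-10617$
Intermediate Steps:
$51 - 127 \cdot 12 \cdot 7 = 51 - 10668 = -10617$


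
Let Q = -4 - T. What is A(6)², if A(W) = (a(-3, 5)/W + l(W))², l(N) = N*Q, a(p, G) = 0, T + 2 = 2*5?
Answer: 26873856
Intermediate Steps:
T = 8 (T = -2 + 2*5 = -2 + 10 = 8)
Q = -12 (Q = -4 - 1*8 = -4 - 8 = -12)
l(N) = -12*N (l(N) = N*(-12) = -12*N)
A(W) = 144*W² (A(W) = (0/W - 12*W)² = (0 - 12*W)² = (-12*W)² = 144*W²)
A(6)² = (144*6²)² = (144*36)² = 5184² = 26873856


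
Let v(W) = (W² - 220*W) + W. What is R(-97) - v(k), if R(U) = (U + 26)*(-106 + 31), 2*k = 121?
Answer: 59657/4 ≈ 14914.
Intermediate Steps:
k = 121/2 (k = (½)*121 = 121/2 ≈ 60.500)
v(W) = W² - 219*W
R(U) = -1950 - 75*U (R(U) = (26 + U)*(-75) = -1950 - 75*U)
R(-97) - v(k) = (-1950 - 75*(-97)) - 121*(-219 + 121/2)/2 = (-1950 + 7275) - 121*(-317)/(2*2) = 5325 - 1*(-38357/4) = 5325 + 38357/4 = 59657/4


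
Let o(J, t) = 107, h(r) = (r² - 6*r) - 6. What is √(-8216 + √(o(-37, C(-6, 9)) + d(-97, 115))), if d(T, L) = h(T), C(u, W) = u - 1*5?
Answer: √(-8216 + 58*√3) ≈ 90.086*I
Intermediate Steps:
C(u, W) = -5 + u (C(u, W) = u - 5 = -5 + u)
h(r) = -6 + r² - 6*r
d(T, L) = -6 + T² - 6*T
√(-8216 + √(o(-37, C(-6, 9)) + d(-97, 115))) = √(-8216 + √(107 + (-6 + (-97)² - 6*(-97)))) = √(-8216 + √(107 + (-6 + 9409 + 582))) = √(-8216 + √(107 + 9985)) = √(-8216 + √10092) = √(-8216 + 58*√3)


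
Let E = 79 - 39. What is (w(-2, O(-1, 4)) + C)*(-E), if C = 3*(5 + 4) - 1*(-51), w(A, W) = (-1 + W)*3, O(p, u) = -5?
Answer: -2400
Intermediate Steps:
E = 40
w(A, W) = -3 + 3*W
C = 78 (C = 3*9 + 51 = 27 + 51 = 78)
(w(-2, O(-1, 4)) + C)*(-E) = ((-3 + 3*(-5)) + 78)*(-1*40) = ((-3 - 15) + 78)*(-40) = (-18 + 78)*(-40) = 60*(-40) = -2400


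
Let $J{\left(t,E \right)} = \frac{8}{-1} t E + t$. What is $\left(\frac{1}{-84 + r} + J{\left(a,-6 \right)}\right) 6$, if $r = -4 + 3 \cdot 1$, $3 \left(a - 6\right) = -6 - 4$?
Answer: $\frac{66634}{85} \approx 783.93$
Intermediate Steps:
$a = \frac{8}{3}$ ($a = 6 + \frac{-6 - 4}{3} = 6 + \frac{1}{3} \left(-10\right) = 6 - \frac{10}{3} = \frac{8}{3} \approx 2.6667$)
$r = -1$ ($r = -4 + 3 = -1$)
$J{\left(t,E \right)} = t - 8 E t$ ($J{\left(t,E \right)} = 8 \left(-1\right) t E + t = - 8 t E + t = - 8 E t + t = t - 8 E t$)
$\left(\frac{1}{-84 + r} + J{\left(a,-6 \right)}\right) 6 = \left(\frac{1}{-84 - 1} + \frac{8 \left(1 - -48\right)}{3}\right) 6 = \left(\frac{1}{-85} + \frac{8 \left(1 + 48\right)}{3}\right) 6 = \left(- \frac{1}{85} + \frac{8}{3} \cdot 49\right) 6 = \left(- \frac{1}{85} + \frac{392}{3}\right) 6 = \frac{33317}{255} \cdot 6 = \frac{66634}{85}$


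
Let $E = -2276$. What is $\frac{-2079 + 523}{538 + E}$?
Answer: $\frac{778}{869} \approx 0.89528$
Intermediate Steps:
$\frac{-2079 + 523}{538 + E} = \frac{-2079 + 523}{538 - 2276} = - \frac{1556}{-1738} = \left(-1556\right) \left(- \frac{1}{1738}\right) = \frac{778}{869}$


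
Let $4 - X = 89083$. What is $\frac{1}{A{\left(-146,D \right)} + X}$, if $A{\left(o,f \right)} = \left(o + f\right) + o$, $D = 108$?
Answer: $- \frac{1}{89263} \approx -1.1203 \cdot 10^{-5}$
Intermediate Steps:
$X = -89079$ ($X = 4 - 89083 = -89079$)
$A{\left(o,f \right)} = f + 2 o$ ($A{\left(o,f \right)} = \left(f + o\right) + o = f + 2 o$)
$\frac{1}{A{\left(-146,D \right)} + X} = \frac{1}{\left(108 + 2 \left(-146\right)\right) - 89079} = \frac{1}{\left(108 - 292\right) - 89079} = \frac{1}{-184 - 89079} = \frac{1}{-89263} = - \frac{1}{89263}$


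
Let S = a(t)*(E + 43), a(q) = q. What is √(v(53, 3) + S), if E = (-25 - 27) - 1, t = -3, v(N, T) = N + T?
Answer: √86 ≈ 9.2736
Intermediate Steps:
E = -53 (E = -52 - 1 = -53)
S = 30 (S = -3*(-53 + 43) = -3*(-10) = 30)
√(v(53, 3) + S) = √((53 + 3) + 30) = √(56 + 30) = √86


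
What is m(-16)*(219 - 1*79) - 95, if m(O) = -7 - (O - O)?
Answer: -1075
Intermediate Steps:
m(O) = -7 (m(O) = -7 - 1*0 = -7 + 0 = -7)
m(-16)*(219 - 1*79) - 95 = -7*(219 - 1*79) - 95 = -7*(219 - 79) - 95 = -7*140 - 95 = -980 - 95 = -1075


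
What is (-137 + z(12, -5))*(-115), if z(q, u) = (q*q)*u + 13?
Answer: 97060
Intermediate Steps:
z(q, u) = 13 + u*q² (z(q, u) = q²*u + 13 = u*q² + 13 = 13 + u*q²)
(-137 + z(12, -5))*(-115) = (-137 + (13 - 5*12²))*(-115) = (-137 + (13 - 5*144))*(-115) = (-137 + (13 - 720))*(-115) = (-137 - 707)*(-115) = -844*(-115) = 97060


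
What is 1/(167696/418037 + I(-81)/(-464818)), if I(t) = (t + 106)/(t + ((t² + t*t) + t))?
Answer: 503654428913472/202041523207991 ≈ 2.4928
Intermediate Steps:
I(t) = (106 + t)/(2*t + 2*t²) (I(t) = (106 + t)/(t + ((t² + t²) + t)) = (106 + t)/(t + (2*t² + t)) = (106 + t)/(t + (t + 2*t²)) = (106 + t)/(2*t + 2*t²))
1/(167696/418037 + I(-81)/(-464818)) = 1/(167696/418037 + ((½)*(106 - 81)/(-81*(1 - 81)))/(-464818)) = 1/(167696*(1/418037) + ((½)*(-1/81)*25/(-80))*(-1/464818)) = 1/(167696/418037 + ((½)*(-1/81)*(-1/80)*25)*(-1/464818)) = 1/(167696/418037 + (5/2592)*(-1/464818)) = 1/(167696/418037 - 5/1204808256) = 1/(202041523207991/503654428913472) = 503654428913472/202041523207991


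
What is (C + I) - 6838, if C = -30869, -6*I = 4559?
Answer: -230801/6 ≈ -38467.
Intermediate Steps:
I = -4559/6 (I = -⅙*4559 = -4559/6 ≈ -759.83)
(C + I) - 6838 = (-30869 - 4559/6) - 6838 = -189773/6 - 6838 = -230801/6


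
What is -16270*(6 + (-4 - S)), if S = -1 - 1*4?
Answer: -113890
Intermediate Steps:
S = -5 (S = -1 - 4 = -5)
-16270*(6 + (-4 - S)) = -16270*(6 + (-4 - 1*(-5))) = -16270*(6 + (-4 + 5)) = -16270*(6 + 1) = -16270*7 = -8135*14 = -113890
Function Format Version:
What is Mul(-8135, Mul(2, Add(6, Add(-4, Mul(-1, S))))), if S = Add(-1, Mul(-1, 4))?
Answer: -113890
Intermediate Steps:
S = -5 (S = Add(-1, -4) = -5)
Mul(-8135, Mul(2, Add(6, Add(-4, Mul(-1, S))))) = Mul(-8135, Mul(2, Add(6, Add(-4, Mul(-1, -5))))) = Mul(-8135, Mul(2, Add(6, Add(-4, 5)))) = Mul(-8135, Mul(2, Add(6, 1))) = Mul(-8135, Mul(2, 7)) = Mul(-8135, 14) = -113890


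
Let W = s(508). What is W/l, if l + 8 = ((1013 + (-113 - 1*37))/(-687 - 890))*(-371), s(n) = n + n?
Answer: 1602232/307557 ≈ 5.2095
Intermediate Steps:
s(n) = 2*n
l = 307557/1577 (l = -8 + ((1013 + (-113 - 1*37))/(-687 - 890))*(-371) = -8 + ((1013 + (-113 - 37))/(-1577))*(-371) = -8 + ((1013 - 150)*(-1/1577))*(-371) = -8 + (863*(-1/1577))*(-371) = -8 - 863/1577*(-371) = -8 + 320173/1577 = 307557/1577 ≈ 195.03)
W = 1016 (W = 2*508 = 1016)
W/l = 1016/(307557/1577) = 1016*(1577/307557) = 1602232/307557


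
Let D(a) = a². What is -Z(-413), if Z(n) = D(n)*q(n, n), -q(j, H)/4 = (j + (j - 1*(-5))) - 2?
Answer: -561513148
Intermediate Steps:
q(j, H) = -12 - 8*j (q(j, H) = -4*((j + (j - 1*(-5))) - 2) = -4*((j + (j + 5)) - 2) = -4*((j + (5 + j)) - 2) = -4*((5 + 2*j) - 2) = -4*(3 + 2*j) = -12 - 8*j)
Z(n) = n²*(-12 - 8*n)
-Z(-413) = -(-413)²*(-12 - 8*(-413)) = -170569*(-12 + 3304) = -170569*3292 = -1*561513148 = -561513148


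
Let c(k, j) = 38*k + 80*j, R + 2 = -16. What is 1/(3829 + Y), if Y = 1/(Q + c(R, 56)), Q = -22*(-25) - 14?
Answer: 4332/16587229 ≈ 0.00026116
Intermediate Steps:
R = -18 (R = -2 - 16 = -18)
Q = 536 (Q = 550 - 14 = 536)
Y = 1/4332 (Y = 1/(536 + (38*(-18) + 80*56)) = 1/(536 + (-684 + 4480)) = 1/(536 + 3796) = 1/4332 ≈ 0.00023084)
1/(3829 + Y) = 1/(3829 + 1/4332) = 1/(16587229/4332) = 4332/16587229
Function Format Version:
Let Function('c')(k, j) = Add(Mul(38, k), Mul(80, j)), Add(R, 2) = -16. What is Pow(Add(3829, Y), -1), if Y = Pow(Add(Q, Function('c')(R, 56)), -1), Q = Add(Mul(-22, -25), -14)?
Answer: Rational(4332, 16587229) ≈ 0.00026116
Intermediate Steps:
R = -18 (R = Add(-2, -16) = -18)
Q = 536 (Q = Add(550, -14) = 536)
Y = Rational(1, 4332) (Y = Pow(Add(536, Add(Mul(38, -18), Mul(80, 56))), -1) = Pow(Add(536, Add(-684, 4480)), -1) = Pow(Add(536, 3796), -1) = Pow(4332, -1) = Rational(1, 4332) ≈ 0.00023084)
Pow(Add(3829, Y), -1) = Pow(Add(3829, Rational(1, 4332)), -1) = Pow(Rational(16587229, 4332), -1) = Rational(4332, 16587229)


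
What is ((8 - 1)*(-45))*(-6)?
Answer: 1890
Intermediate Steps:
((8 - 1)*(-45))*(-6) = (7*(-45))*(-6) = -315*(-6) = 1890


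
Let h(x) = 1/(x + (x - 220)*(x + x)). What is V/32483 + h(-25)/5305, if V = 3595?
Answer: 233148814358/2106640300875 ≈ 0.11067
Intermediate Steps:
h(x) = 1/(x + 2*x*(-220 + x)) (h(x) = 1/(x + (-220 + x)*(2*x)) = 1/(x + 2*x*(-220 + x)))
V/32483 + h(-25)/5305 = 3595/32483 + (1/((-25)*(-439 + 2*(-25))))/5305 = 3595*(1/32483) - 1/(25*(-439 - 50))*(1/5305) = 3595/32483 - 1/25/(-489)*(1/5305) = 3595/32483 - 1/25*(-1/489)*(1/5305) = 3595/32483 + (1/12225)*(1/5305) = 3595/32483 + 1/64853625 = 233148814358/2106640300875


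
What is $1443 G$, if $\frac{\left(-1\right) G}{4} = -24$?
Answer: $138528$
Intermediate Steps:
$G = 96$ ($G = \left(-4\right) \left(-24\right) = 96$)
$1443 G = 1443 \cdot 96 = 138528$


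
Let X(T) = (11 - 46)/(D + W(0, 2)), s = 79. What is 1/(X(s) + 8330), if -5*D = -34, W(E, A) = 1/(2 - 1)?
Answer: 39/324695 ≈ 0.00012011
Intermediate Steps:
W(E, A) = 1 (W(E, A) = 1/1 = 1)
D = 34/5 (D = -⅕*(-34) = 34/5 ≈ 6.8000)
X(T) = -175/39 (X(T) = (11 - 46)/(34/5 + 1) = -35/39/5 = -35*5/39 = -175/39)
1/(X(s) + 8330) = 1/(-175/39 + 8330) = 1/(324695/39) = 39/324695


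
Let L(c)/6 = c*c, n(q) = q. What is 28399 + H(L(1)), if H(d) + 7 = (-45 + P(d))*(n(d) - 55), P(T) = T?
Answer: 30303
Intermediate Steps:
L(c) = 6*c**2 (L(c) = 6*(c*c) = 6*c**2)
H(d) = -7 + (-55 + d)*(-45 + d) (H(d) = -7 + (-45 + d)*(d - 55) = -7 + (-45 + d)*(-55 + d) = -7 + (-55 + d)*(-45 + d))
28399 + H(L(1)) = 28399 + (2468 + (6*1**2)**2 - 600*1**2) = 28399 + (2468 + (6*1)**2 - 600) = 28399 + (2468 + 6**2 - 100*6) = 28399 + (2468 + 36 - 600) = 28399 + 1904 = 30303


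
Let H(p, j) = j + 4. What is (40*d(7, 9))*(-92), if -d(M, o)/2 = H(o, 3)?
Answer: 51520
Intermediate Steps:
H(p, j) = 4 + j
d(M, o) = -14 (d(M, o) = -2*(4 + 3) = -2*7 = -14)
(40*d(7, 9))*(-92) = (40*(-14))*(-92) = -560*(-92) = 51520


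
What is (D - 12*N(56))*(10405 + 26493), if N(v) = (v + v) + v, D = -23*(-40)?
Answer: -40440208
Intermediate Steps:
D = 920
N(v) = 3*v (N(v) = 2*v + v = 3*v)
(D - 12*N(56))*(10405 + 26493) = (920 - 36*56)*(10405 + 26493) = (920 - 12*168)*36898 = (920 - 2016)*36898 = -1096*36898 = -40440208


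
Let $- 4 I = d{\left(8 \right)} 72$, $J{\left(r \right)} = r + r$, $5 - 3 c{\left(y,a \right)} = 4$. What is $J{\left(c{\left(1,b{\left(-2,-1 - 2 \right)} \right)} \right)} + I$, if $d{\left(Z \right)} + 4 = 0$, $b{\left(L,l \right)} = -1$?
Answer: $\frac{218}{3} \approx 72.667$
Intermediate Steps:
$d{\left(Z \right)} = -4$ ($d{\left(Z \right)} = -4 + 0 = -4$)
$c{\left(y,a \right)} = \frac{1}{3}$ ($c{\left(y,a \right)} = \frac{5}{3} - \frac{4}{3} = \frac{1}{3}$)
$J{\left(r \right)} = 2 r$
$I = 72$ ($I = - \frac{\left(-4\right) 72}{4} = \left(- \frac{1}{4}\right) \left(-288\right) = 72$)
$J{\left(c{\left(1,b{\left(-2,-1 - 2 \right)} \right)} \right)} + I = 2 \cdot \frac{1}{3} + 72 = \frac{2}{3} + 72 = \frac{218}{3}$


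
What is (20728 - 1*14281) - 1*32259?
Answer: -25812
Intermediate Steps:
(20728 - 1*14281) - 1*32259 = (20728 - 14281) - 32259 = 6447 - 32259 = -25812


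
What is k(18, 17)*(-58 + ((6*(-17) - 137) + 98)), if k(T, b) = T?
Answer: -3582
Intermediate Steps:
k(18, 17)*(-58 + ((6*(-17) - 137) + 98)) = 18*(-58 + ((6*(-17) - 137) + 98)) = 18*(-58 + ((-102 - 137) + 98)) = 18*(-58 + (-239 + 98)) = 18*(-58 - 141) = 18*(-199) = -3582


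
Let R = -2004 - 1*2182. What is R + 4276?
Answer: 90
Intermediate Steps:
R = -4186 (R = -2004 - 2182 = -4186)
R + 4276 = -4186 + 4276 = 90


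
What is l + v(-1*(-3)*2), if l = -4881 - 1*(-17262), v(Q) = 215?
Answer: 12596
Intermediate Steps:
l = 12381 (l = -4881 + 17262 = 12381)
l + v(-1*(-3)*2) = 12381 + 215 = 12596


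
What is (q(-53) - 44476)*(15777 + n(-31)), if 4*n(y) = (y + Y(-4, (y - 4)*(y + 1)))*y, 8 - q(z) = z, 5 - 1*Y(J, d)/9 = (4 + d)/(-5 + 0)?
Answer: -42869358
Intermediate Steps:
Y(J, d) = 261/5 + 9*d/5 (Y(J, d) = 45 - 9*(4 + d)/(-5 + 0) = 45 - 9*(4 + d)/(-5) = 45 - 9*(4 + d)*(-1)/5 = 45 - 9*(-⅘ - d/5) = 45 + (36/5 + 9*d/5) = 261/5 + 9*d/5)
q(z) = 8 - z
n(y) = y*(261/5 + y + 9*(1 + y)*(-4 + y)/5)/4 (n(y) = ((y + (261/5 + 9*((y - 4)*(y + 1))/5))*y)/4 = ((y + (261/5 + 9*((-4 + y)*(1 + y))/5))*y)/4 = ((y + (261/5 + 9*((1 + y)*(-4 + y))/5))*y)/4 = ((y + (261/5 + 9*(1 + y)*(-4 + y)/5))*y)/4 = ((261/5 + y + 9*(1 + y)*(-4 + y)/5)*y)/4 = (y*(261/5 + y + 9*(1 + y)*(-4 + y)/5))/4 = y*(261/5 + y + 9*(1 + y)*(-4 + y)/5)/4)
(q(-53) - 44476)*(15777 + n(-31)) = ((8 - 1*(-53)) - 44476)*(15777 + (1/20)*(-31)*(225 - 22*(-31) + 9*(-31)²)) = ((8 + 53) - 44476)*(15777 + (1/20)*(-31)*(225 + 682 + 9*961)) = (61 - 44476)*(15777 + (1/20)*(-31)*(225 + 682 + 8649)) = -44415*(15777 + (1/20)*(-31)*9556) = -44415*(15777 - 74059/5) = -44415*4826/5 = -42869358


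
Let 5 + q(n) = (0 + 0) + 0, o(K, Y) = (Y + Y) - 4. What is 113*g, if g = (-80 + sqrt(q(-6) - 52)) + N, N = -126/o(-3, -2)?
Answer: -29041/4 + 113*I*sqrt(57) ≈ -7260.3 + 853.13*I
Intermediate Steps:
o(K, Y) = -4 + 2*Y (o(K, Y) = 2*Y - 4 = -4 + 2*Y)
N = 63/4 (N = -126/(-4 + 2*(-2)) = -126/(-4 - 4) = -126/(-8) = -126*(-1/8) = 63/4 ≈ 15.750)
q(n) = -5 (q(n) = -5 + ((0 + 0) + 0) = -5 + (0 + 0) = -5 + 0 = -5)
g = -257/4 + I*sqrt(57) (g = (-80 + sqrt(-5 - 52)) + 63/4 = (-80 + sqrt(-57)) + 63/4 = (-80 + I*sqrt(57)) + 63/4 = -257/4 + I*sqrt(57) ≈ -64.25 + 7.5498*I)
113*g = 113*(-257/4 + I*sqrt(57)) = -29041/4 + 113*I*sqrt(57)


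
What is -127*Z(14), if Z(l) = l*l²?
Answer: -348488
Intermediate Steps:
Z(l) = l³
-127*Z(14) = -127*14³ = -127*2744 = -348488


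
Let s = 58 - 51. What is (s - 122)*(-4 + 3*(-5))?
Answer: 2185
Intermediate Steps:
s = 7
(s - 122)*(-4 + 3*(-5)) = (7 - 122)*(-4 + 3*(-5)) = -115*(-4 - 15) = -115*(-19) = 2185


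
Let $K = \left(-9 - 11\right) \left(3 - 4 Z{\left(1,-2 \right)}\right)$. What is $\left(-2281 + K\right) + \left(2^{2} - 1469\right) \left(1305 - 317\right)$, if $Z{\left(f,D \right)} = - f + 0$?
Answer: $-1449841$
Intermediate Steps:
$Z{\left(f,D \right)} = - f$
$K = -140$ ($K = \left(-9 - 11\right) \left(3 - 4 \left(\left(-1\right) 1\right)\right) = - 20 \left(3 - -4\right) = - 20 \left(3 + 4\right) = \left(-20\right) 7 = -140$)
$\left(-2281 + K\right) + \left(2^{2} - 1469\right) \left(1305 - 317\right) = \left(-2281 - 140\right) + \left(2^{2} - 1469\right) \left(1305 - 317\right) = -2421 + \left(4 - 1469\right) 988 = -2421 - 1447420 = -1449841$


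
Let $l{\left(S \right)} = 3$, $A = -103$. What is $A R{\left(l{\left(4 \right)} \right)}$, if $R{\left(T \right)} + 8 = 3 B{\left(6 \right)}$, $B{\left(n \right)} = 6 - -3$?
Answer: $-1957$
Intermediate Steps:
$B{\left(n \right)} = 9$ ($B{\left(n \right)} = 6 + 3 = 9$)
$R{\left(T \right)} = 19$ ($R{\left(T \right)} = -8 + 3 \cdot 9 = -8 + 27 = 19$)
$A R{\left(l{\left(4 \right)} \right)} = \left(-103\right) 19 = -1957$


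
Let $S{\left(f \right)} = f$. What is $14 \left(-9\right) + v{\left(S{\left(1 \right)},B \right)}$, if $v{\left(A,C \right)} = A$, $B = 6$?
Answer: $-125$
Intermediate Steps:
$14 \left(-9\right) + v{\left(S{\left(1 \right)},B \right)} = 14 \left(-9\right) + 1 = -126 + 1 = -125$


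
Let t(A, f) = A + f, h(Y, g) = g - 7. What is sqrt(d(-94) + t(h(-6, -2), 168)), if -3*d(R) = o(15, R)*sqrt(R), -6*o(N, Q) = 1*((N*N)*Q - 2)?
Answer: sqrt(1431 - 10576*I*sqrt(94))/3 ≈ 76.004 - 74.951*I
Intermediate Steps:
h(Y, g) = -7 + g
o(N, Q) = 1/3 - Q*N**2/6 (o(N, Q) = -((N*N)*Q - 2)/6 = -(N**2*Q - 2)/6 = -(Q*N**2 - 2)/6 = -(-2 + Q*N**2)/6 = 1/3 - Q*N**2/6)
d(R) = -sqrt(R)*(1/3 - 75*R/2)/3 (d(R) = -(1/3 - 1/6*R*15**2)*sqrt(R)/3 = -(1/3 - 1/6*R*225)*sqrt(R)/3 = -(1/3 - 75*R/2)*sqrt(R)/3 = -sqrt(R)*(1/3 - 75*R/2)/3)
sqrt(d(-94) + t(h(-6, -2), 168)) = sqrt(sqrt(-94)*(-2 + 225*(-94))/18 + ((-7 - 2) + 168)) = sqrt((I*sqrt(94))*(-2 - 21150)/18 + (-9 + 168)) = sqrt((1/18)*(I*sqrt(94))*(-21152) + 159) = sqrt(-10576*I*sqrt(94)/9 + 159) = sqrt(159 - 10576*I*sqrt(94)/9)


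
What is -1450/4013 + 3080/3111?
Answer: 7849090/12484443 ≈ 0.62871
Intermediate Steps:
-1450/4013 + 3080/3111 = 7849090/12484443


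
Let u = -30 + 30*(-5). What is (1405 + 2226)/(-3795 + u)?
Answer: -3631/3975 ≈ -0.91346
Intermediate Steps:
u = -180 (u = -30 - 150 = -180)
(1405 + 2226)/(-3795 + u) = (1405 + 2226)/(-3795 - 180) = 3631/(-3975) = 3631*(-1/3975) = -3631/3975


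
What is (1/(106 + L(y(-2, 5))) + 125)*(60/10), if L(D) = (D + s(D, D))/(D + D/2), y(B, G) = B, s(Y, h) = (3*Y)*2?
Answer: 124509/166 ≈ 750.05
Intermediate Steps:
s(Y, h) = 6*Y
L(D) = 14/3 (L(D) = (D + 6*D)/(D + D/2) = (7*D)/(D + D*(1/2)) = (7*D)/(D + D/2) = (7*D)/((3*D/2)) = (7*D)*(2/(3*D)) = 14/3)
(1/(106 + L(y(-2, 5))) + 125)*(60/10) = (1/(106 + 14/3) + 125)*(60/10) = (1/(332/3) + 125)*(60*(1/10)) = (3/332 + 125)*6 = (41503/332)*6 = 124509/166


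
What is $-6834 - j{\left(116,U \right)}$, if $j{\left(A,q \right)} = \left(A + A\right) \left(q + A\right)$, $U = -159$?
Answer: $3142$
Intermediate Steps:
$j{\left(A,q \right)} = 2 A \left(A + q\right)$
$-6834 - j{\left(116,U \right)} = -6834 - 2 \cdot 116 \left(116 - 159\right) = -6834 - 2 \cdot 116 \left(-43\right) = -6834 - -9976 = -6834 + 9976 = 3142$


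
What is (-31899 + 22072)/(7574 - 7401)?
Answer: -9827/173 ≈ -56.803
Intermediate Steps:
(-31899 + 22072)/(7574 - 7401) = -9827/173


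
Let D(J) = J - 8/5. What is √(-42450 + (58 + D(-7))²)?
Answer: I*√1000241/5 ≈ 200.02*I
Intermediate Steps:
D(J) = -8/5 + J (D(J) = J - 8*⅕ = J - 8/5 = -8/5 + J)
√(-42450 + (58 + D(-7))²) = √(-42450 + (58 + (-8/5 - 7))²) = √(-42450 + (58 - 43/5)²) = √(-42450 + (247/5)²) = √(-42450 + 61009/25) = √(-1000241/25) = I*√1000241/5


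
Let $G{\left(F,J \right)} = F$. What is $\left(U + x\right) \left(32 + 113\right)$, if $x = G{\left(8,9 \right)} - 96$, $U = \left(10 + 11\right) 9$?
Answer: $14645$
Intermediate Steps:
$U = 189$ ($U = 21 \cdot 9 = 189$)
$x = -88$ ($x = 8 - 96 = -88$)
$\left(U + x\right) \left(32 + 113\right) = \left(189 - 88\right) \left(32 + 113\right) = 101 \cdot 145 = 14645$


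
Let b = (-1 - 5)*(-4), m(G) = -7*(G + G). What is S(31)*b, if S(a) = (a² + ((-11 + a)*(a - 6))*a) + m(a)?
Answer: 384648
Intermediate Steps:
m(G) = -14*G
b = 24 (b = -6*(-4) = 24)
S(a) = a² - 14*a + a*(-11 + a)*(-6 + a) (S(a) = (a² + ((-11 + a)*(a - 6))*a) - 14*a = (a² + ((-11 + a)*(-6 + a))*a) - 14*a = (a² + a*(-11 + a)*(-6 + a)) - 14*a = a² - 14*a + a*(-11 + a)*(-6 + a))
S(31)*b = (31*(52 + 31² - 16*31))*24 = (31*(52 + 961 - 496))*24 = (31*517)*24 = 16027*24 = 384648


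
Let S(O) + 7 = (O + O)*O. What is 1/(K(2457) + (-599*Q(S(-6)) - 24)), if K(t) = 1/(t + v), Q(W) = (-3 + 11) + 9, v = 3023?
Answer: -5480/55934359 ≈ -9.7972e-5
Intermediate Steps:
S(O) = -7 + 2*O**2 (S(O) = -7 + (O + O)*O = -7 + (2*O)*O = -7 + 2*O**2)
Q(W) = 17 (Q(W) = 8 + 9 = 17)
K(t) = 1/(3023 + t) (K(t) = 1/(t + 3023) = 1/(3023 + t))
1/(K(2457) + (-599*Q(S(-6)) - 24)) = 1/(1/(3023 + 2457) + (-599*17 - 24)) = 1/(1/5480 + (-10183 - 24)) = 1/(1/5480 - 10207) = 1/(-55934359/5480) = -5480/55934359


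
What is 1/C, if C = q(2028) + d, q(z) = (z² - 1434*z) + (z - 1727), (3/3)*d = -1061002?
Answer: 1/143931 ≈ 6.9478e-6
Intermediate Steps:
d = -1061002
q(z) = -1727 + z² - 1433*z (q(z) = (z² - 1434*z) + (-1727 + z) = -1727 + z² - 1433*z)
C = 143931 (C = (-1727 + 2028² - 1433*2028) - 1061002 = (-1727 + 4112784 - 2906124) - 1061002 = 1204933 - 1061002 = 143931)
1/C = 1/143931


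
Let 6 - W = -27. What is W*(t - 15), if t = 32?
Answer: 561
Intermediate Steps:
W = 33 (W = 6 - 1*(-27) = 6 + 27 = 33)
W*(t - 15) = 33*(32 - 15) = 33*17 = 561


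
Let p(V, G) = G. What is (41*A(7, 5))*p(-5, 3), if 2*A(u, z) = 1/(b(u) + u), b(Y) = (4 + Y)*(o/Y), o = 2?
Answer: 861/142 ≈ 6.0634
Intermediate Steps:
b(Y) = 2*(4 + Y)/Y (b(Y) = (4 + Y)*(2/Y) = 2*(4 + Y)/Y)
A(u, z) = 1/(2*(2 + u + 8/u)) (A(u, z) = 1/(2*((2 + 8/u) + u)) = 1/(2*(2 + u + 8/u)))
(41*A(7, 5))*p(-5, 3) = (41*((1/2)*7/(8 + 7**2 + 2*7)))*3 = (41*((1/2)*7/(8 + 49 + 14)))*3 = (41*((1/2)*7/71))*3 = (41*((1/2)*7*(1/71)))*3 = (41*(7/142))*3 = (287/142)*3 = 861/142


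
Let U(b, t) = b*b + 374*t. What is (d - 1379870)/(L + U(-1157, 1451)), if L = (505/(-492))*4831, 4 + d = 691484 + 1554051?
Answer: 425905212/923171261 ≈ 0.46135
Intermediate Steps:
d = 2245531 (d = -4 + (691484 + 1554051) = -4 + 2245535 = 2245531)
U(b, t) = b² + 374*t
L = -2439655/492 (L = (505*(-1/492))*4831 = -505/492*4831 = -2439655/492 ≈ -4958.6)
(d - 1379870)/(L + U(-1157, 1451)) = (2245531 - 1379870)/(-2439655/492 + ((-1157)² + 374*1451)) = 865661/(-2439655/492 + (1338649 + 542674)) = 865661/(-2439655/492 + 1881323) = 865661/(923171261/492) = 865661*(492/923171261) = 425905212/923171261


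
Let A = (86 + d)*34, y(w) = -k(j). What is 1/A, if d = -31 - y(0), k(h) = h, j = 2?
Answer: 1/1938 ≈ 0.00051600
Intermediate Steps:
y(w) = -2 (y(w) = -1*2 = -2)
d = -29 (d = -31 - 1*(-2) = -31 + 2 = -29)
A = 1938 (A = (86 - 29)*34 = 57*34 = 1938)
1/A = 1/1938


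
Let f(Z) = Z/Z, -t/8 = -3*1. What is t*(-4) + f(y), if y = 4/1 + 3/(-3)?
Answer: -95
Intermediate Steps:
y = 3 (y = 4*1 + 3*(-⅓) = 4 - 1 = 3)
t = 24 (t = -(-24) = -8*(-3) = 24)
f(Z) = 1
t*(-4) + f(y) = 24*(-4) + 1 = -96 + 1 = -95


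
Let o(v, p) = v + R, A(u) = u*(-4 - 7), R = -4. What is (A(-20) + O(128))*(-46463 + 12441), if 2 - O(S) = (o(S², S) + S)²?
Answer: 9271465932524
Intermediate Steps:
A(u) = -11*u (A(u) = u*(-11) = -11*u)
o(v, p) = -4 + v (o(v, p) = v - 4 = -4 + v)
O(S) = 2 - (-4 + S + S²)² (O(S) = 2 - ((-4 + S²) + S)² = 2 - (-4 + S + S²)²)
(A(-20) + O(128))*(-46463 + 12441) = (-11*(-20) + (2 - (-4 + 128 + 128²)²))*(-46463 + 12441) = (220 + (2 - (-4 + 128 + 16384)²))*(-34022) = (220 + (2 - 1*16508²))*(-34022) = (220 + (2 - 1*272514064))*(-34022) = (220 + (2 - 272514064))*(-34022) = (220 - 272514062)*(-34022) = -272513842*(-34022) = 9271465932524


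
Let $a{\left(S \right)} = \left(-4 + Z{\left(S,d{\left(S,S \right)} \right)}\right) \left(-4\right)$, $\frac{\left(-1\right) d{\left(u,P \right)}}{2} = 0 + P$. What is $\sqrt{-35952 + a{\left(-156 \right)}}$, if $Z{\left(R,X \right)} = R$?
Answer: $4 i \sqrt{2207} \approx 187.91 i$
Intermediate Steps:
$d{\left(u,P \right)} = - 2 P$ ($d{\left(u,P \right)} = - 2 \left(0 + P\right) = - 2 P$)
$a{\left(S \right)} = 16 - 4 S$ ($a{\left(S \right)} = \left(-4 + S\right) \left(-4\right) = 16 - 4 S$)
$\sqrt{-35952 + a{\left(-156 \right)}} = \sqrt{-35952 + \left(16 - -624\right)} = \sqrt{-35952 + \left(16 + 624\right)} = \sqrt{-35952 + 640} = \sqrt{-35312} = 4 i \sqrt{2207}$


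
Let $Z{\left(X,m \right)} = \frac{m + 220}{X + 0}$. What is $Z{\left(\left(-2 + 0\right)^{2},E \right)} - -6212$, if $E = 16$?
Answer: $6271$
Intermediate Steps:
$Z{\left(X,m \right)} = \frac{220 + m}{X}$
$Z{\left(\left(-2 + 0\right)^{2},E \right)} - -6212 = \frac{220 + 16}{\left(-2 + 0\right)^{2}} - -6212 = \frac{1}{\left(-2\right)^{2}} \cdot 236 + 6212 = \frac{1}{4} \cdot 236 + 6212 = 59 + 6212 = 6271$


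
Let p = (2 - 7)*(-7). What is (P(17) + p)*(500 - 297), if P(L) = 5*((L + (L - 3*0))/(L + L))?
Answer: 8120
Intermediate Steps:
P(L) = 5 (P(L) = 5*((L + (L + 0))/((2*L))) = 5*((L + L)*(1/(2*L))) = 5*((2*L)*(1/(2*L))) = 5*1 = 5)
p = 35 (p = -5*(-7) = 35)
(P(17) + p)*(500 - 297) = (5 + 35)*(500 - 297) = 40*203 = 8120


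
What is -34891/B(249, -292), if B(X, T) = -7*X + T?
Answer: 943/55 ≈ 17.145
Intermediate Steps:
B(X, T) = T - 7*X
-34891/B(249, -292) = -34891/(-292 - 7*249) = -34891/(-292 - 1743) = -34891/(-2035) = -34891*(-1/2035) = 943/55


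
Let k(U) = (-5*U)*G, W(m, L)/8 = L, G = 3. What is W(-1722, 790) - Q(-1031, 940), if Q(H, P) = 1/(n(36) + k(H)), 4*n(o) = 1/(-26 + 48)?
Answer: 8601020632/1360921 ≈ 6320.0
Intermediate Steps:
W(m, L) = 8*L
k(U) = -15*U (k(U) = -5*U*3 = -15*U)
n(o) = 1/88 (n(o) = 1/(4*(-26 + 48)) = (¼)/22 = (¼)*(1/22) = 1/88)
Q(H, P) = 1/(1/88 - 15*H)
W(-1722, 790) - Q(-1031, 940) = 8*790 - (-88)/(-1 + 1320*(-1031)) = 6320 - (-88)/(-1 - 1360920) = 6320 - (-88)/(-1360921) = 6320 - (-88)*(-1)/1360921 = 6320 - 1*88/1360921 = 6320 - 88/1360921 = 8601020632/1360921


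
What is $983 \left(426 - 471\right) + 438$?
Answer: $-43797$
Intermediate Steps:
$983 \left(426 - 471\right) + 438 = 983 \left(-45\right) + 438 = -44235 + 438 = -43797$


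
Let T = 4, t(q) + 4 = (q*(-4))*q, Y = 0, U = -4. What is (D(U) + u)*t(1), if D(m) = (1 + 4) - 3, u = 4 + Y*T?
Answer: -48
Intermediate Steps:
t(q) = -4 - 4*q**2 (t(q) = -4 + (q*(-4))*q = -4 + (-4*q)*q = -4 - 4*q**2)
u = 4 (u = 4 + 0*4 = 4 + 0 = 4)
D(m) = 2 (D(m) = 5 - 3 = 2)
(D(U) + u)*t(1) = (2 + 4)*(-4 - 4*1**2) = 6*(-4 - 4*1) = 6*(-4 - 4) = 6*(-8) = -48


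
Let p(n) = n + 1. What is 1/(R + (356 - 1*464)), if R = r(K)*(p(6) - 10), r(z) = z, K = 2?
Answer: -1/114 ≈ -0.0087719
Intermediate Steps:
p(n) = 1 + n
R = -6 (R = 2*((1 + 6) - 10) = 2*(7 - 10) = 2*(-3) = -6)
1/(R + (356 - 1*464)) = 1/(-6 + (356 - 1*464)) = 1/(-6 + (356 - 464)) = 1/(-6 - 108) = 1/(-114) = -1/114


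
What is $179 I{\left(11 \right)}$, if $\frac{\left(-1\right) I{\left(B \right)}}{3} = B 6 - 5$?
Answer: $-32757$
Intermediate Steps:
$I{\left(B \right)} = 15 - 18 B$ ($I{\left(B \right)} = - 3 \left(B 6 - 5\right) = - 3 \left(6 B - 5\right) = - 3 \left(-5 + 6 B\right) = 15 - 18 B$)
$179 I{\left(11 \right)} = 179 \left(15 - 198\right) = 179 \left(-183\right) = -32757$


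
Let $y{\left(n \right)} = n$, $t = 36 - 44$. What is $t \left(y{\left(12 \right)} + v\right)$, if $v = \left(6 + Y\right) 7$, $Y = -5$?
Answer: $-152$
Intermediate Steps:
$t = -8$
$v = 7$ ($v = \left(6 - 5\right) 7 = 1 \cdot 7 = 7$)
$t \left(y{\left(12 \right)} + v\right) = - 8 \left(12 + 7\right) = \left(-8\right) 19 = -152$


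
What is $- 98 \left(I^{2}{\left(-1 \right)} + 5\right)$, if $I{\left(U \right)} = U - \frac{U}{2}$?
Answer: $- \frac{1029}{2} \approx -514.5$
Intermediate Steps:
$I{\left(U \right)} = \frac{U}{2}$ ($I{\left(U \right)} = U - U \frac{1}{2} = U - \frac{U}{2} = \frac{U}{2}$)
$- 98 \left(I^{2}{\left(-1 \right)} + 5\right) = - 98 \left(\left(\frac{1}{2} \left(-1\right)\right)^{2} + 5\right) = - 98 \left(\left(- \frac{1}{2}\right)^{2} + 5\right) = - 98 \left(\frac{1}{4} + 5\right) = \left(-98\right) \frac{21}{4} = - \frac{1029}{2}$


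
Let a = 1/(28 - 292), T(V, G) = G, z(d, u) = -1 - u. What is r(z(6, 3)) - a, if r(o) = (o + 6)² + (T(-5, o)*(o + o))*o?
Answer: -32735/264 ≈ -124.00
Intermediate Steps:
a = -1/264 (a = 1/(-264) = -1/264 ≈ -0.0037879)
r(o) = (6 + o)² + 2*o³ (r(o) = (o + 6)² + (o*(o + o))*o = (6 + o)² + (o*(2*o))*o = (6 + o)² + (2*o²)*o = (6 + o)² + 2*o³)
r(z(6, 3)) - a = ((6 + (-1 - 1*3))² + 2*(-1 - 1*3)³) - 1*(-1/264) = ((6 + (-1 - 3))² + 2*(-1 - 3)³) + 1/264 = ((6 - 4)² + 2*(-4)³) + 1/264 = (2² + 2*(-64)) + 1/264 = (4 - 128) + 1/264 = -124 + 1/264 = -32735/264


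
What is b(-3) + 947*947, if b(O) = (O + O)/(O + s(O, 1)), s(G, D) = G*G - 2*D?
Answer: 1793615/2 ≈ 8.9681e+5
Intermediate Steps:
s(G, D) = G² - 2*D
b(O) = 2*O/(-2 + O + O²) (b(O) = (O + O)/(O + (O² - 2*1)) = (2*O)/(O + (O² - 2)) = (2*O)/(O + (-2 + O²)) = (2*O)/(-2 + O + O²) = 2*O/(-2 + O + O²))
b(-3) + 947*947 = 2*(-3)/(-2 - 3 + (-3)²) + 947*947 = 2*(-3)/(-2 - 3 + 9) + 896809 = 2*(-3)/4 + 896809 = 2*(-3)*(¼) + 896809 = -3/2 + 896809 = 1793615/2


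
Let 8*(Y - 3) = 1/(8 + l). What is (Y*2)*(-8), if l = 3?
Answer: -530/11 ≈ -48.182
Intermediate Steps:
Y = 265/88 (Y = 3 + 1/(8*(8 + 3)) = 3 + (⅛)/11 = 3 + (⅛)*(1/11) = 3 + 1/88 = 265/88 ≈ 3.0114)
(Y*2)*(-8) = ((265/88)*2)*(-8) = (265/44)*(-8) = -530/11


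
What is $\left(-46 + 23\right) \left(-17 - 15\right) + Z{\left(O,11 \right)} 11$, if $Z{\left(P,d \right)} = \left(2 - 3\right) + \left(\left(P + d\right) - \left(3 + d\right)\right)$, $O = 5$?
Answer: $747$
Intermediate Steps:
$Z{\left(P,d \right)} = -4 + P$ ($Z{\left(P,d \right)} = -1 + \left(-3 + P\right) = -4 + P$)
$\left(-46 + 23\right) \left(-17 - 15\right) + Z{\left(O,11 \right)} 11 = \left(-46 + 23\right) \left(-17 - 15\right) + \left(-4 + 5\right) 11 = \left(-23\right) \left(-32\right) + 1 \cdot 11 = 736 + 11 = 747$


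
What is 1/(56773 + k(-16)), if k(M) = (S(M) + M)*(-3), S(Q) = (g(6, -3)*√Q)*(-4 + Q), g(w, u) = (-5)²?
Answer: 56821/3264626041 - 6000*I/3264626041 ≈ 1.7405e-5 - 1.8379e-6*I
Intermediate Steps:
g(w, u) = 25
S(Q) = 25*√Q*(-4 + Q) (S(Q) = (25*√Q)*(-4 + Q) = 25*√Q*(-4 + Q))
k(M) = -3*M - 75*√M*(-4 + M) (k(M) = (25*√M*(-4 + M) + M)*(-3) = (M + 25*√M*(-4 + M))*(-3) = -3*M - 75*√M*(-4 + M))
1/(56773 + k(-16)) = 1/(56773 + (-3*(-16) + 75*√(-16)*(4 - 1*(-16)))) = 1/(56773 + (48 + 75*(4*I)*(4 + 16))) = 1/(56773 + (48 + 75*(4*I)*20)) = 1/(56773 + (48 + 6000*I)) = 1/(56821 + 6000*I) = (56821 - 6000*I)/3264626041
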